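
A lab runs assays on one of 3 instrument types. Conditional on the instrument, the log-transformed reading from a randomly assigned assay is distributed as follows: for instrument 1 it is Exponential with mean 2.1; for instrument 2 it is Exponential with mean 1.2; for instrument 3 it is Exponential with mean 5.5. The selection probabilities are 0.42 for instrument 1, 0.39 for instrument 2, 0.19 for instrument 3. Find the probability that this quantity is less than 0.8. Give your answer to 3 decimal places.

0.349

Conditional on each instrument, P(X < 0.8): 1: 0.31679; 2: 0.486583; 3: 0.135371.
By total probability, P(X < 0.8) = 0.42·0.31679 + 0.39·0.486583 + 0.19·0.135371 = 0.348539.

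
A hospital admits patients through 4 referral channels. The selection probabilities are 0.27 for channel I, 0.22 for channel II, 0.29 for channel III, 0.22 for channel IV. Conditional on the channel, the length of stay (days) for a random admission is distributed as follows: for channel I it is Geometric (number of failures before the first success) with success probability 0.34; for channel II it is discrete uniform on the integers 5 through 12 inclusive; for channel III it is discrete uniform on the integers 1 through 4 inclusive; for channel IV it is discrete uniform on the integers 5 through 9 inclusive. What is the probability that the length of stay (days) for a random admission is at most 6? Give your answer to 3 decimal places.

Conditional on each channel, P(X ≤ 6): I: 0.945448; II: 0.25; III: 1; IV: 0.4.
By total probability, P(X ≤ 6) = 0.27·0.945448 + 0.22·0.25 + 0.29·1 + 0.22·0.4 = 0.688271.

0.688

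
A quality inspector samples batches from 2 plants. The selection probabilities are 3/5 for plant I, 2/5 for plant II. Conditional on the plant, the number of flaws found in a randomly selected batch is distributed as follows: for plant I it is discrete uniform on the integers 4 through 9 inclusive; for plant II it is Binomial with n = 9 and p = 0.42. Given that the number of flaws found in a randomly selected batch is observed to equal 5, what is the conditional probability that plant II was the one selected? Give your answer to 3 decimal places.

Likelihoods P(X=5 | ·): I: 0.166667; II: 0.18635.
Posterior ∝ prior × likelihood. Numerator for II: 0.4·0.18635 = 0.0745399.
Normalizing constant: 0.6·0.166667 + 0.4·0.18635 = 0.17454.
P(II | observation) = 0.0745399 / 0.17454 = 0.427065.

0.427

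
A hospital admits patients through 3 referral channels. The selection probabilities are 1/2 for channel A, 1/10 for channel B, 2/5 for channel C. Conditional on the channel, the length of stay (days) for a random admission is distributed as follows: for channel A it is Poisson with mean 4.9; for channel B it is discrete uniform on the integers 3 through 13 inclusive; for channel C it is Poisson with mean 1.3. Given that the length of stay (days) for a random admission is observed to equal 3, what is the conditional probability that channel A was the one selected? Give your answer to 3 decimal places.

0.598

Likelihoods P(X=3 | ·): A: 0.146014; B: 0.0909091; C: 0.0997921.
Posterior ∝ prior × likelihood. Numerator for A: 0.5·0.146014 = 0.0730069.
Normalizing constant: 0.5·0.146014 + 0.1·0.0909091 + 0.4·0.0997921 = 0.122015.
P(A | observation) = 0.0730069 / 0.122015 = 0.598346.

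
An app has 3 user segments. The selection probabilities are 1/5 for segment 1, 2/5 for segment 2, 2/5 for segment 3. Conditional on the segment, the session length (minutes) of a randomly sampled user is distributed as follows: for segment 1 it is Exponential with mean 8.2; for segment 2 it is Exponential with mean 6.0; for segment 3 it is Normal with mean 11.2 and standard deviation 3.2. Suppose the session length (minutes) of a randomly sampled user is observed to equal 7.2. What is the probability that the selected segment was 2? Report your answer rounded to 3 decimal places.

Likelihoods f(7.2 | ·): 1: 0.0506821; 2: 0.050199; 3: 0.0570778.
Posterior ∝ prior × likelihood. Numerator for 2: 0.4·0.050199 = 0.0200796.
Normalizing constant: 0.2·0.0506821 + 0.4·0.050199 + 0.4·0.0570778 = 0.0530472.
P(2 | observation) = 0.0200796 / 0.0530472 = 0.378524.

0.379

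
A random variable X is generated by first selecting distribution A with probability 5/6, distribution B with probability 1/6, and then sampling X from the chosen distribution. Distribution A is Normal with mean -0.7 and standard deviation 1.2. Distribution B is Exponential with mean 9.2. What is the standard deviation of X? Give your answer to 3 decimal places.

5.378

Per component, A: μ=-0.7, E[X²]=1.93; B: μ=9.2, E[X²]=169.28.
E[X] = 0.833333·-0.7 + 0.166667·9.2 = 0.95.
E[X²] = 0.833333·1.93 + 0.166667·169.28 = 29.8217.
Var(X) = E[X²] − (E[X])² = 29.8217 − 0.9025 = 28.9192.
SD(X) = √28.9192 = 5.37765.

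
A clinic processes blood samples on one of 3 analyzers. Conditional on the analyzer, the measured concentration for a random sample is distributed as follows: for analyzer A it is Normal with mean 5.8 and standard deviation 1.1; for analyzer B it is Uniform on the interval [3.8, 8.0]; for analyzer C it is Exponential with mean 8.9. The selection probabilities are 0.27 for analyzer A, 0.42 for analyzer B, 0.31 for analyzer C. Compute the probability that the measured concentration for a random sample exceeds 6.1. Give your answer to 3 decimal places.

Conditional on each analyzer, P(X > 6.1): A: 0.392531; B: 0.452381; C: 0.503892.
By total probability, P(X > 6.1) = 0.27·0.392531 + 0.42·0.452381 + 0.31·0.503892 = 0.45219.

0.452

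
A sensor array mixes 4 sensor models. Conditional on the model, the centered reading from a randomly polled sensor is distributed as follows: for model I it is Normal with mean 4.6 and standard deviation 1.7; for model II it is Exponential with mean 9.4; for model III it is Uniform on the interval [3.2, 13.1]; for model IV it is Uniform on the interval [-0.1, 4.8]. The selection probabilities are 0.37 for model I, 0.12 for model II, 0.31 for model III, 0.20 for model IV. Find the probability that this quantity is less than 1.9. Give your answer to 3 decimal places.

Conditional on each model, P(X < 1.9): I: 0.0561166; II: 0.183009; III: 0; IV: 0.408163.
By total probability, P(X < 1.9) = 0.37·0.0561166 + 0.12·0.183009 + 0.31·0 + 0.2·0.408163 = 0.124357.

0.124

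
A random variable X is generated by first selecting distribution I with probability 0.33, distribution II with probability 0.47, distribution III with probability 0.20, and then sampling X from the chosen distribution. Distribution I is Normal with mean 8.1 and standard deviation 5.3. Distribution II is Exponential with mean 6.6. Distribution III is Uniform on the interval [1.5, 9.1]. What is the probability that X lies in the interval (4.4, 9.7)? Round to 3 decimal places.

0.381

Conditional on each component, P(4.4 < X < 9.7): I: 0.376078; II: 0.283422; III: 0.618421.
By total probability, P(4.4 < X < 9.7) = 0.33·0.376078 + 0.47·0.283422 + 0.2·0.618421 = 0.380998.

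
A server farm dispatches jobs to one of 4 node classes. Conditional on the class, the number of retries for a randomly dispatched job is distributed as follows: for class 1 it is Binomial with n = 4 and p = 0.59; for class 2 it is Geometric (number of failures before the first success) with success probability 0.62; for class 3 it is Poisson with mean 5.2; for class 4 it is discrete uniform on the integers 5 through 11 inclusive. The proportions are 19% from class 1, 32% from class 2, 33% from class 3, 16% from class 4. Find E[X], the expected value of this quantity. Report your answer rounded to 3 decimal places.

3.641

Component means — 1: 2.36; 2: 0.612903; 3: 5.2; 4: 8.
E[X] = 0.19·2.36 + 0.32·0.612903 + 0.33·5.2 + 0.16·8 = 3.64053.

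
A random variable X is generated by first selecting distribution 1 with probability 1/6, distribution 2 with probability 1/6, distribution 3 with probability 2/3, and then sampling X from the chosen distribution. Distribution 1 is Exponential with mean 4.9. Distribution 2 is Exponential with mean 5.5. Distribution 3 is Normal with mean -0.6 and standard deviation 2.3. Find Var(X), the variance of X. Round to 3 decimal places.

20.076

Per component, 1: μ=4.9, E[X²]=48.02; 2: μ=5.5, E[X²]=60.5; 3: μ=-0.6, E[X²]=5.65.
E[X] = 0.166667·4.9 + 0.166667·5.5 + 0.666667·-0.6 = 1.33333.
E[X²] = 0.166667·48.02 + 0.166667·60.5 + 0.666667·5.65 = 21.8533.
Var(X) = E[X²] − (E[X])² = 21.8533 − 1.77778 = 20.0756.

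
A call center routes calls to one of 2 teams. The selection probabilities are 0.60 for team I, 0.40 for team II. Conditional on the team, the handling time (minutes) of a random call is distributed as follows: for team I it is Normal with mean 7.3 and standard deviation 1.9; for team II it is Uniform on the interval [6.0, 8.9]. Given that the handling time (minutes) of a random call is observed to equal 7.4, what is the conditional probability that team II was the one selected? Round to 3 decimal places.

Likelihoods f(7.4 | ·): I: 0.209679; II: 0.344828.
Posterior ∝ prior × likelihood. Numerator for II: 0.4·0.344828 = 0.137931.
Normalizing constant: 0.6·0.209679 + 0.4·0.344828 = 0.263738.
P(II | observation) = 0.137931 / 0.263738 = 0.522984.

0.523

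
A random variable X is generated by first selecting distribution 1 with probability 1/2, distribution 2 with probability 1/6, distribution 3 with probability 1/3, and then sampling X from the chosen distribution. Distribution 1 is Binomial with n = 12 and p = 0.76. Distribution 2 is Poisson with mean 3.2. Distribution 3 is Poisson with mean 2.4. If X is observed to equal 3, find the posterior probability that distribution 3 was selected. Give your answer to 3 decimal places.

Likelihoods P(X=3 | ·): 1: 0.000255132; 2: 0.222616; 3: 0.209014.
Posterior ∝ prior × likelihood. Numerator for 3: 0.333333·0.209014 = 0.0696714.
Normalizing constant: 0.5·0.000255132 + 0.166667·0.222616 + 0.333333·0.209014 = 0.106902.
P(3 | observation) = 0.0696714 / 0.106902 = 0.651734.

0.652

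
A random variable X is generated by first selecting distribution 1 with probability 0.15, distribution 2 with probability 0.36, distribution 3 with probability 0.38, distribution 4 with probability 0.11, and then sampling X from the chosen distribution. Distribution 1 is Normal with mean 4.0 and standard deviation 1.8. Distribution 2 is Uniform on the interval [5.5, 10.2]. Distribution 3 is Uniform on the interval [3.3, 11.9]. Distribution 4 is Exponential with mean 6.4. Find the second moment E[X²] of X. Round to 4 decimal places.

59.0349

For each component E[X²] = Var + (mean)², giving 1: 19.24; 2: 63.4633; 3: 63.9233; 4: 81.92.
Overall E[X²] = 0.15·19.24 + 0.36·63.4633 + 0.38·63.9233 + 0.11·81.92 = 59.0349.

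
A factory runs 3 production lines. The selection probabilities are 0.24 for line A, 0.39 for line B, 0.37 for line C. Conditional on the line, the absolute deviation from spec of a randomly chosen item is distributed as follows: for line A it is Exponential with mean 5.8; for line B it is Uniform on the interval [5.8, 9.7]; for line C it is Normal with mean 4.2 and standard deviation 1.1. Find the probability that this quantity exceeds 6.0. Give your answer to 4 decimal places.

0.4741

Conditional on each line, P(X > 6.0): A: 0.35541; B: 0.948718; C: 0.0508818.
By total probability, P(X > 6.0) = 0.24·0.35541 + 0.39·0.948718 + 0.37·0.0508818 = 0.474125.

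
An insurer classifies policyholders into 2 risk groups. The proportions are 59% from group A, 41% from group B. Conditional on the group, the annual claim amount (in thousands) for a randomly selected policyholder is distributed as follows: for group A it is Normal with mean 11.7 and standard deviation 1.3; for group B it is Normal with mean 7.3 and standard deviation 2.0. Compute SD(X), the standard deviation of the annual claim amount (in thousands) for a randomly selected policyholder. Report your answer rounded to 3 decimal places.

2.706

Per component, A: μ=11.7, E[X²]=138.58; B: μ=7.3, E[X²]=57.29.
E[X] = 0.59·11.7 + 0.41·7.3 = 9.896.
E[X²] = 0.59·138.58 + 0.41·57.29 = 105.251.
Var(X) = E[X²] − (E[X])² = 105.251 − 97.9308 = 7.32028.
SD(X) = √7.32028 = 2.7056.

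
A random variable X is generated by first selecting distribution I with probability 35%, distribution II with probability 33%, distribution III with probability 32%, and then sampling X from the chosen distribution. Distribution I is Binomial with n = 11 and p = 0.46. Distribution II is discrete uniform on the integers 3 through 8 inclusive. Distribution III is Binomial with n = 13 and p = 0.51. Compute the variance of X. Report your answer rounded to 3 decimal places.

Per component, I: μ=5.06, E[X²]=28.336; II: μ=5.5, E[X²]=33.1667; III: μ=6.63, E[X²]=47.2056.
E[X] = 0.35·5.06 + 0.33·5.5 + 0.32·6.63 = 5.7076.
E[X²] = 0.35·28.336 + 0.33·33.1667 + 0.32·47.2056 = 35.9684.
Var(X) = E[X²] − (E[X])² = 35.9684 − 32.5767 = 3.39169.

3.392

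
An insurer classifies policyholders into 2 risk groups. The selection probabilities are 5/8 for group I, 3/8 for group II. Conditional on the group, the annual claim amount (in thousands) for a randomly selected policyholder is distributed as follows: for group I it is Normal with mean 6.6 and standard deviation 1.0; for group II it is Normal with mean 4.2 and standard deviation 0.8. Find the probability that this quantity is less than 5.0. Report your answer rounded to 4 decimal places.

0.3498

Conditional on each group, P(X < 5.0): I: 0.0547993; II: 0.841345.
By total probability, P(X < 5.0) = 0.625·0.0547993 + 0.375·0.841345 = 0.349754.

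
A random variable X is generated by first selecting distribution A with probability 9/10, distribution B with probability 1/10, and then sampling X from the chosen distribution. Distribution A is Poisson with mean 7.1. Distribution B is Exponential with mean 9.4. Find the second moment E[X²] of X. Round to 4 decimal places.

69.4310

For each component E[X²] = Var + (mean)², giving A: 57.51; B: 176.72.
Overall E[X²] = 0.9·57.51 + 0.1·176.72 = 69.431.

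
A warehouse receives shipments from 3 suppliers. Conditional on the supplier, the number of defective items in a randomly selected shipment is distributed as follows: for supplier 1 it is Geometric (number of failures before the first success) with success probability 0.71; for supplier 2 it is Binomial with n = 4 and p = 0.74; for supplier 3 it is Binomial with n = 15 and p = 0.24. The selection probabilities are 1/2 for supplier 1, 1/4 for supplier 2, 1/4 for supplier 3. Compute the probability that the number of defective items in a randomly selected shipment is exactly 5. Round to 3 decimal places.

Conditional on each supplier, P(X = 5): 1: 0.00145629; 2: 0; 3: 0.153726.
By total probability, P(X = 5) = 0.5·0.00145629 + 0.25·0 + 0.25·0.153726 = 0.0391597.

0.039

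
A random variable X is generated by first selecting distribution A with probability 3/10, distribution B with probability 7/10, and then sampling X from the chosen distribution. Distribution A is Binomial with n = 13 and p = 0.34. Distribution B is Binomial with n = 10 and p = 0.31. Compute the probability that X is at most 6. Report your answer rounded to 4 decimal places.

0.9570

Conditional on each component, P(X ≤ 6): A: 0.886527; B: 0.987136.
By total probability, P(X ≤ 6) = 0.3·0.886527 + 0.7·0.987136 = 0.956953.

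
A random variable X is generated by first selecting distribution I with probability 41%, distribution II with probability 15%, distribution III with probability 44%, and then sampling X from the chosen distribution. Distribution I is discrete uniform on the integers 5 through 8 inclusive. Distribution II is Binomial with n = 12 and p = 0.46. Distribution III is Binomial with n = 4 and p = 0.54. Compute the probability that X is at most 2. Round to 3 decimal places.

0.281

Conditional on each component, P(X ≤ 2): I: 0; II: 0.0363433; III: 0.625236.
By total probability, P(X ≤ 2) = 0.41·0 + 0.15·0.0363433 + 0.44·0.625236 = 0.280555.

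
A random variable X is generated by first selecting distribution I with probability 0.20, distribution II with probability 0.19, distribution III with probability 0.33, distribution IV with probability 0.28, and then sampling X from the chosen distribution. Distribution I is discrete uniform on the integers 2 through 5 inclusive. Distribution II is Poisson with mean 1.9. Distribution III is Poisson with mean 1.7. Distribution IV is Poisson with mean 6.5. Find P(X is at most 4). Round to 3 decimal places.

0.714

Conditional on each component, P(X ≤ 4): I: 0.75; II: 0.955919; III: 0.970385; IV: 0.223672.
By total probability, P(X ≤ 4) = 0.2·0.75 + 0.19·0.955919 + 0.33·0.970385 + 0.28·0.223672 = 0.71448.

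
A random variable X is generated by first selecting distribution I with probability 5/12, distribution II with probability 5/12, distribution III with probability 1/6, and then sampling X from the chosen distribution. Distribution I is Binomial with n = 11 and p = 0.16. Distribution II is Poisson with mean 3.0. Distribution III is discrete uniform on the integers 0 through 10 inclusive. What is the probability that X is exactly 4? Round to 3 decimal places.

0.112

Conditional on each component, P(X = 4): I: 0.0638188; II: 0.168031; III: 0.0909091.
By total probability, P(X = 4) = 0.416667·0.0638188 + 0.416667·0.168031 + 0.166667·0.0909091 = 0.111756.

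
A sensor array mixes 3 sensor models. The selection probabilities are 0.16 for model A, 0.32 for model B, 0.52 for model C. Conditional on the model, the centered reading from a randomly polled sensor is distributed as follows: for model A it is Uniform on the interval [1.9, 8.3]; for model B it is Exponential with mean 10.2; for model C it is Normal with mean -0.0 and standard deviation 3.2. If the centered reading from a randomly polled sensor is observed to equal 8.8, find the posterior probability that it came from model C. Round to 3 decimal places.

Likelihoods f(8.8 | ·): A: 0; B: 0.0413728; C: 0.00284174.
Posterior ∝ prior × likelihood. Numerator for C: 0.52·0.00284174 = 0.0014777.
Normalizing constant: 0.16·0 + 0.32·0.0413728 + 0.52·0.00284174 = 0.014717.
P(C | observation) = 0.0014777 / 0.014717 = 0.100408.

0.100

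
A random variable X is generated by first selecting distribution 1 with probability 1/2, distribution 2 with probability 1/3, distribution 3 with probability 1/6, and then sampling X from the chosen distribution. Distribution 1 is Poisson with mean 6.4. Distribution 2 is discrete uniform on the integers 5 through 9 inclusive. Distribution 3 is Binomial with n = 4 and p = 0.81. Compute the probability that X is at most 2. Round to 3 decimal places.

Conditional on each component, P(X ≤ 2): 1: 0.0463242; 2: 0; 3: 0.165638.
By total probability, P(X ≤ 2) = 0.5·0.0463242 + 0.333333·0 + 0.166667·0.165638 = 0.0507684.

0.051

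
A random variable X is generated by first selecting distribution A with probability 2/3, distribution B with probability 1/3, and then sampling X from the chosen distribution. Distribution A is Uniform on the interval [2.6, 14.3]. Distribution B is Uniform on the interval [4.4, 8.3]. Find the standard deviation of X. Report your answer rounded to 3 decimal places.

3.001

Per component, A: μ=8.45, E[X²]=82.81; B: μ=6.35, E[X²]=41.59.
E[X] = 0.666667·8.45 + 0.333333·6.35 = 7.75.
E[X²] = 0.666667·82.81 + 0.333333·41.59 = 69.07.
Var(X) = E[X²] − (E[X])² = 69.07 − 60.0625 = 9.0075.
SD(X) = √9.0075 = 3.00125.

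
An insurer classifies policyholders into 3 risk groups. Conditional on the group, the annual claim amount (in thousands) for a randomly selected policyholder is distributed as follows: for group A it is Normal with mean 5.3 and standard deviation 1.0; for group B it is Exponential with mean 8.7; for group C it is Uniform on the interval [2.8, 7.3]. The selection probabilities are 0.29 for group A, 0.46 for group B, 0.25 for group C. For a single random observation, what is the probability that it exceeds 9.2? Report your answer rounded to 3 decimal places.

Conditional on each group, P(X > 9.2): A: 4.80963e-05; B: 0.347333; C: 0.
By total probability, P(X > 9.2) = 0.29·4.80963e-05 + 0.46·0.347333 + 0.25·0 = 0.159787.

0.160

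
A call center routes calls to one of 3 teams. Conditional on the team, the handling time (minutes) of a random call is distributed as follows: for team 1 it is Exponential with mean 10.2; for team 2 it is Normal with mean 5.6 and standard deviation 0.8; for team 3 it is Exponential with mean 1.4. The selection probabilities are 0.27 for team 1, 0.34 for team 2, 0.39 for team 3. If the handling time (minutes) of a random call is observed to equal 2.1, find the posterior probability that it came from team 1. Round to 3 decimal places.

0.257

Likelihoods f(2.1 | ·): 1: 0.0797969; 2: 3.47925e-05; 3: 0.159379.
Posterior ∝ prior × likelihood. Numerator for 1: 0.27·0.0797969 = 0.0215452.
Normalizing constant: 0.27·0.0797969 + 0.34·3.47925e-05 + 0.39·0.159379 = 0.0837147.
P(1 | observation) = 0.0215452 / 0.0837147 = 0.257364.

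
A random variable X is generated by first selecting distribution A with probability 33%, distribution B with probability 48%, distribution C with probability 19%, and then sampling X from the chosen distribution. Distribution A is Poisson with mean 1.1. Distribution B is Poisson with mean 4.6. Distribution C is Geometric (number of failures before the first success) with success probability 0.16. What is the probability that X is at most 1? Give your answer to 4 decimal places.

0.3136

Conditional on each component, P(X ≤ 1): A: 0.699029; B: 0.0562903; C: 0.2944.
By total probability, P(X ≤ 1) = 0.33·0.699029 + 0.48·0.0562903 + 0.19·0.2944 = 0.313635.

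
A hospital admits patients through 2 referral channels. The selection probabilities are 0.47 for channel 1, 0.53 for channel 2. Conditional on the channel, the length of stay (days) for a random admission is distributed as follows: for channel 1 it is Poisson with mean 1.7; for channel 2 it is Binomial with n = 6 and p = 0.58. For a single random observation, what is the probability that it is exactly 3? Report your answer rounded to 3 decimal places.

0.224

Conditional on each channel, P(X = 3): 1: 0.149587; 2: 0.289109.
By total probability, P(X = 3) = 0.47·0.149587 + 0.53·0.289109 = 0.223534.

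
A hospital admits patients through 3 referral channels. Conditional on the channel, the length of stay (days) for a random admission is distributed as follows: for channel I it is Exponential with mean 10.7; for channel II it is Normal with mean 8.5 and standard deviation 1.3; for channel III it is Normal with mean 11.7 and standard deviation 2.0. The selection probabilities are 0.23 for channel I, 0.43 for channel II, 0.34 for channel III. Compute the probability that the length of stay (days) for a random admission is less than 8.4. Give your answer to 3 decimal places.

0.344

Conditional on each channel, P(X < 8.4): I: 0.543902; II: 0.469342; III: 0.0494715.
By total probability, P(X < 8.4) = 0.23·0.543902 + 0.43·0.469342 + 0.34·0.0494715 = 0.343735.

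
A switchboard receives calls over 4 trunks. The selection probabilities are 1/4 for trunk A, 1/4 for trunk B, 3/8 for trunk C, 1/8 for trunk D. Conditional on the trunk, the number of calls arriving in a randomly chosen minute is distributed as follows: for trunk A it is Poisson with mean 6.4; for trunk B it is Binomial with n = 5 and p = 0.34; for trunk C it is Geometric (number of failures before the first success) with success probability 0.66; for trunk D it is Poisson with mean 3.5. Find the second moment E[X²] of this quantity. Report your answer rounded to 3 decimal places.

15.204

For each component E[X²] = Var + (mean)², giving A: 47.36; B: 4.012; C: 1.04591; D: 15.75.
Overall E[X²] = 0.25·47.36 + 0.25·4.012 + 0.375·1.04591 + 0.125·15.75 = 15.204.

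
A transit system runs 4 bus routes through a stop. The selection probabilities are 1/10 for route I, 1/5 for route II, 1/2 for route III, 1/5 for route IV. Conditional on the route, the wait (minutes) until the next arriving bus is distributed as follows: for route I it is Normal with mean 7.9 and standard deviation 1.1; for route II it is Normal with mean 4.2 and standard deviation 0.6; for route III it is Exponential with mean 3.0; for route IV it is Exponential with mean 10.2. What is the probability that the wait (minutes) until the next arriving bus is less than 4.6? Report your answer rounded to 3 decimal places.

Conditional on each route, P(X < 4.6): I: 0.0013499; II: 0.747507; III: 0.784185; IV: 0.362997.
By total probability, P(X < 4.6) = 0.1·0.0013499 + 0.2·0.747507 + 0.5·0.784185 + 0.2·0.362997 = 0.614328.

0.614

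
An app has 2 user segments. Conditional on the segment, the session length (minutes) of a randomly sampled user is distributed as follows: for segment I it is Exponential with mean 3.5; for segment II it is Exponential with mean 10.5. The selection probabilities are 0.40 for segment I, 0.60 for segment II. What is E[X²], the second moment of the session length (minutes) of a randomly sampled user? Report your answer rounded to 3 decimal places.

142.100

For each component E[X²] = Var + (mean)², giving I: 24.5; II: 220.5.
Overall E[X²] = 0.4·24.5 + 0.6·220.5 = 142.1.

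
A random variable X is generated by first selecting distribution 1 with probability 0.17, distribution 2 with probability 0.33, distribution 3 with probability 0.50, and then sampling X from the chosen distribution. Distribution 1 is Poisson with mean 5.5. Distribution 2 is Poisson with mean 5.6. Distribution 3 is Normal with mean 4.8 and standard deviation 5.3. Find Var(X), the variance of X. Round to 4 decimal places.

Per component, 1: μ=5.5, E[X²]=35.75; 2: μ=5.6, E[X²]=36.96; 3: μ=4.8, E[X²]=51.13.
E[X] = 0.17·5.5 + 0.33·5.6 + 0.5·4.8 = 5.183.
E[X²] = 0.17·35.75 + 0.33·36.96 + 0.5·51.13 = 43.8393.
Var(X) = E[X²] − (E[X])² = 43.8393 − 26.8635 = 16.9758.

16.9758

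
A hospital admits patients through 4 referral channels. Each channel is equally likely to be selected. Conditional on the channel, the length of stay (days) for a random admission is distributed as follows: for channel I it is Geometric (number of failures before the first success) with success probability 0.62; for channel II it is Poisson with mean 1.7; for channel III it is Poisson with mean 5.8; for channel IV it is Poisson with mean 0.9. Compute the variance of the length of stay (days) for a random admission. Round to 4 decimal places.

6.6990

Per component, I: μ=0.612903, E[X²]=1.3642; II: μ=1.7, E[X²]=4.59; III: μ=5.8, E[X²]=39.44; IV: μ=0.9, E[X²]=1.71.
E[X] = 0.25·0.612903 + 0.25·1.7 + 0.25·5.8 + 0.25·0.9 = 2.25323.
E[X²] = 0.25·1.3642 + 0.25·4.59 + 0.25·39.44 + 0.25·1.71 = 11.7761.
Var(X) = E[X²] − (E[X])² = 11.7761 − 5.07703 = 6.69902.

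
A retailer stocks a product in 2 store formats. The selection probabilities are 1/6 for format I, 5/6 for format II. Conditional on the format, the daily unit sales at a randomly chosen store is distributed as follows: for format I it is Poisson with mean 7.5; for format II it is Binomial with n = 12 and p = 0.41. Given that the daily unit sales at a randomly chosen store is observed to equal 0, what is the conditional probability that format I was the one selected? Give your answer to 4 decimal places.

Likelihoods P(X=0 | ·): I: 0.000553084; II: 0.0017792.
Posterior ∝ prior × likelihood. Numerator for I: 0.166667·0.000553084 = 9.21807e-05.
Normalizing constant: 0.166667·0.000553084 + 0.833333·0.0017792 = 0.00157485.
P(I | observation) = 9.21807e-05 / 0.00157485 = 0.0585332.

0.0585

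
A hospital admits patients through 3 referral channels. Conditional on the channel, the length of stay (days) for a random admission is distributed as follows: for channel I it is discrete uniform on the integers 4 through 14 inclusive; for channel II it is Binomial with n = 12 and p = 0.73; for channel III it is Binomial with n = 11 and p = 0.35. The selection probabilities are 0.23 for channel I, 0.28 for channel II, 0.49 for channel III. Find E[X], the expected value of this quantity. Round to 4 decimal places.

6.4093

Component means — I: 9; II: 8.76; III: 3.85.
E[X] = 0.23·9 + 0.28·8.76 + 0.49·3.85 = 6.4093.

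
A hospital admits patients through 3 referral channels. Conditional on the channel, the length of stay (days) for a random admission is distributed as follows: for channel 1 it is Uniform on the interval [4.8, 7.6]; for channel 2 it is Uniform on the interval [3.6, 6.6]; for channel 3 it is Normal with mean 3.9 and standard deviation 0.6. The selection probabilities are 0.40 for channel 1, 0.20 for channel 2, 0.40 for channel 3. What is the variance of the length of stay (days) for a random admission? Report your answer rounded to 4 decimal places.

1.6137

Per component, 1: μ=6.2, E[X²]=39.0933; 2: μ=5.1, E[X²]=26.76; 3: μ=3.9, E[X²]=15.57.
E[X] = 0.4·6.2 + 0.2·5.1 + 0.4·3.9 = 5.06.
E[X²] = 0.4·39.0933 + 0.2·26.76 + 0.4·15.57 = 27.2173.
Var(X) = E[X²] − (E[X])² = 27.2173 − 25.6036 = 1.61373.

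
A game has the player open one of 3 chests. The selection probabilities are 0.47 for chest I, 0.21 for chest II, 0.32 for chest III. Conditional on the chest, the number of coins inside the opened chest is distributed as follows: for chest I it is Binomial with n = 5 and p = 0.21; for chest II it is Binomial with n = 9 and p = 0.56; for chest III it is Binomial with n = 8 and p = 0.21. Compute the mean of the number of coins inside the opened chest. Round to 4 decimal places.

2.0895

Component means — I: 1.05; II: 5.04; III: 1.68.
E[X] = 0.47·1.05 + 0.21·5.04 + 0.32·1.68 = 2.0895.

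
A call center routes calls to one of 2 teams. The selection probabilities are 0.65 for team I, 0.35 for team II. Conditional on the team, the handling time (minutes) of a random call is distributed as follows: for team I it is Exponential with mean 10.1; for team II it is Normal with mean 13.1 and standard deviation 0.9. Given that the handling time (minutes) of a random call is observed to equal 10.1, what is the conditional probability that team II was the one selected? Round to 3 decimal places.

0.025

Likelihoods f(10.1 | ·): I: 0.0364237; II: 0.00171364.
Posterior ∝ prior × likelihood. Numerator for II: 0.35·0.00171364 = 0.000599775.
Normalizing constant: 0.65·0.0364237 + 0.35·0.00171364 = 0.0242752.
P(II | observation) = 0.000599775 / 0.0242752 = 0.0247073.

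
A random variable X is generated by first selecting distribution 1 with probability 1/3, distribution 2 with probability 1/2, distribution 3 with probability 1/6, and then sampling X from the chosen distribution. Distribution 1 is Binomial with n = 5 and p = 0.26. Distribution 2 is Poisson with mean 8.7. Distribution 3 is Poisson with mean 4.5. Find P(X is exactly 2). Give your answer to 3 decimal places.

0.113

Conditional on each component, P(X = 2): 1: 0.273931; 2: 0.00630444; 3: 0.112479.
By total probability, P(X = 2) = 0.333333·0.273931 + 0.5·0.00630444 + 0.166667·0.112479 = 0.113209.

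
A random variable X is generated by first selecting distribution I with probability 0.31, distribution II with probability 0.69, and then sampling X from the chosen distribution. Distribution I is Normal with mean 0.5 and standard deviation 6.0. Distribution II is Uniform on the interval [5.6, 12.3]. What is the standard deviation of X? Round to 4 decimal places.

5.3865

Per component, I: μ=0.5, E[X²]=36.25; II: μ=8.95, E[X²]=83.8433.
E[X] = 0.31·0.5 + 0.69·8.95 = 6.3305.
E[X²] = 0.31·36.25 + 0.69·83.8433 = 69.0894.
Var(X) = E[X²] − (E[X])² = 69.0894 − 40.0752 = 29.0142.
SD(X) = √29.0142 = 5.38648.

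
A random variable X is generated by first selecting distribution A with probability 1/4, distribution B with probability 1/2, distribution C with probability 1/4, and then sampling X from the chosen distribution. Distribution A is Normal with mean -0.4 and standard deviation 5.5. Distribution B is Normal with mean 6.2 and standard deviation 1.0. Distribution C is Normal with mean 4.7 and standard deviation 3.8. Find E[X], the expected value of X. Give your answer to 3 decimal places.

Component means — A: -0.4; B: 6.2; C: 4.7.
E[X] = 0.25·-0.4 + 0.5·6.2 + 0.25·4.7 = 4.175.

4.175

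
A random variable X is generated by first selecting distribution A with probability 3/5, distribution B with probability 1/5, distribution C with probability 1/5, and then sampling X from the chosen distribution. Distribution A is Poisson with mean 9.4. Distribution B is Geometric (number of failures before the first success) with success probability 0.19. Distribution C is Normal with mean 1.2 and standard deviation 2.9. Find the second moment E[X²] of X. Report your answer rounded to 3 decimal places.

For each component E[X²] = Var + (mean)², giving A: 97.76; B: 40.6122; C: 9.85.
Overall E[X²] = 0.6·97.76 + 0.2·40.6122 + 0.2·9.85 = 68.7484.

68.748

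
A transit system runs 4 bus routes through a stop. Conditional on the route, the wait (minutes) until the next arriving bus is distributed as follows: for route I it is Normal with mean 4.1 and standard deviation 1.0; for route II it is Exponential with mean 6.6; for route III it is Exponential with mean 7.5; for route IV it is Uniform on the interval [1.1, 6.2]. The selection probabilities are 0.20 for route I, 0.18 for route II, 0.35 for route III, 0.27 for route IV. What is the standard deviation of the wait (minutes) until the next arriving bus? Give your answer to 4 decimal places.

5.5887

Per component, I: μ=4.1, E[X²]=17.81; II: μ=6.6, E[X²]=87.12; III: μ=7.5, E[X²]=112.5; IV: μ=3.65, E[X²]=15.49.
E[X] = 0.2·4.1 + 0.18·6.6 + 0.35·7.5 + 0.27·3.65 = 5.6185.
E[X²] = 0.2·17.81 + 0.18·87.12 + 0.35·112.5 + 0.27·15.49 = 62.8009.
Var(X) = E[X²] − (E[X])² = 62.8009 − 31.5675 = 31.2334.
SD(X) = √31.2334 = 5.58868.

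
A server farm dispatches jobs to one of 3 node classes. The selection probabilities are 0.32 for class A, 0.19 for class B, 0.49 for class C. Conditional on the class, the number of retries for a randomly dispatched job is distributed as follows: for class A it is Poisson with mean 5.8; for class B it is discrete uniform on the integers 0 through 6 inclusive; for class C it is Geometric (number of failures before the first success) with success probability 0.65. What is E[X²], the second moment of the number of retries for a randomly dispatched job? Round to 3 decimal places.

15.639

For each component E[X²] = Var + (mean)², giving A: 39.44; B: 13; C: 1.11834.
Overall E[X²] = 0.32·39.44 + 0.19·13 + 0.49·1.11834 = 15.6388.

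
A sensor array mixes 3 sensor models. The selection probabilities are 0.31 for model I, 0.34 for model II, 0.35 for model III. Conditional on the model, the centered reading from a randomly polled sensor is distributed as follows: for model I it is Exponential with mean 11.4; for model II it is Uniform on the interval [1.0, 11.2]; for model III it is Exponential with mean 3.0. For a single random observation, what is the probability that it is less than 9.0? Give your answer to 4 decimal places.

0.7685

Conditional on each model, P(X < 9.0): I: 0.545916; II: 0.784314; III: 0.950213.
By total probability, P(X < 9.0) = 0.31·0.545916 + 0.34·0.784314 + 0.35·0.950213 = 0.768475.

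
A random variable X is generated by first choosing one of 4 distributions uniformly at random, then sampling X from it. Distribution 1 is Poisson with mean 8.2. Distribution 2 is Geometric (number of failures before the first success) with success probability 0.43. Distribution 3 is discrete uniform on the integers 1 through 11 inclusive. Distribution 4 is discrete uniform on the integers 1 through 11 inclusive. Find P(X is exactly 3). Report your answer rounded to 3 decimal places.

Conditional on each component, P(X = 3): 1: 0.0252392; 2: 0.079633; 3: 0.0909091; 4: 0.0909091.
By total probability, P(X = 3) = 0.25·0.0252392 + 0.25·0.079633 + 0.25·0.0909091 + 0.25·0.0909091 = 0.0716726.

0.072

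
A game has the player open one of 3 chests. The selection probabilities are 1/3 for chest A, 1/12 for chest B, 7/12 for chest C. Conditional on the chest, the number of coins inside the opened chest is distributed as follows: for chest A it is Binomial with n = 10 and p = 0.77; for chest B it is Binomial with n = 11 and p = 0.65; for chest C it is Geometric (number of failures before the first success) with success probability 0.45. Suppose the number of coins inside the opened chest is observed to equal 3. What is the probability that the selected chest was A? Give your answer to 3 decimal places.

0.014

Likelihoods P(X=3 | ·): A: 0.0018653; B: 0.010204; C: 0.0748688.
Posterior ∝ prior × likelihood. Numerator for A: 0.333333·0.0018653 = 0.000621766.
Normalizing constant: 0.333333·0.0018653 + 0.0833333·0.010204 + 0.583333·0.0748688 = 0.0451455.
P(A | observation) = 0.000621766 / 0.0451455 = 0.0137725.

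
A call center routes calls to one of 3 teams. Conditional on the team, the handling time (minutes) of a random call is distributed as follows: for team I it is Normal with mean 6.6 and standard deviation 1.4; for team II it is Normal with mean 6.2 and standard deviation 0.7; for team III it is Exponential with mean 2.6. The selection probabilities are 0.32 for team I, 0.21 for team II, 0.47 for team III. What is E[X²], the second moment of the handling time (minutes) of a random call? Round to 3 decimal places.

29.096

For each component E[X²] = Var + (mean)², giving I: 45.52; II: 38.93; III: 13.52.
Overall E[X²] = 0.32·45.52 + 0.21·38.93 + 0.47·13.52 = 29.0961.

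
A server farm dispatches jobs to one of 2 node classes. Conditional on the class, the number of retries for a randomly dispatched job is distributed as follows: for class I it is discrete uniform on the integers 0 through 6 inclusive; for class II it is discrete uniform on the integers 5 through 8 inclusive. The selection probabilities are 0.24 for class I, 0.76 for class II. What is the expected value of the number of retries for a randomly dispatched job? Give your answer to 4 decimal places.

5.6600

Component means — I: 3; II: 6.5.
E[X] = 0.24·3 + 0.76·6.5 = 5.66.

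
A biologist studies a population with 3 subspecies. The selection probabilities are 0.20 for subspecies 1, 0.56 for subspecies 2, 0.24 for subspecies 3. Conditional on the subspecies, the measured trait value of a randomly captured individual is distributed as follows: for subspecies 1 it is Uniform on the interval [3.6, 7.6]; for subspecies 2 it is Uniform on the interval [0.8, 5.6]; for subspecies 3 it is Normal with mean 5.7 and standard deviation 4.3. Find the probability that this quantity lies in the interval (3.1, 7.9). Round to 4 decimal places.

Conditional on each subspecies, P(3.1 < X < 7.9): 1: 1; 2: 0.520833; 3: 0.422839.
By total probability, P(3.1 < X < 7.9) = 0.2·1 + 0.56·0.520833 + 0.24·0.422839 = 0.593148.

0.5931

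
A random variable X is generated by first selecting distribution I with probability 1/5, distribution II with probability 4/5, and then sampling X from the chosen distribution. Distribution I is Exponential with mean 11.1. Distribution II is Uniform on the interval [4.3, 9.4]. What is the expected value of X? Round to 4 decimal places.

Component means — I: 11.1; II: 6.85.
E[X] = 0.2·11.1 + 0.8·6.85 = 7.7.

7.7000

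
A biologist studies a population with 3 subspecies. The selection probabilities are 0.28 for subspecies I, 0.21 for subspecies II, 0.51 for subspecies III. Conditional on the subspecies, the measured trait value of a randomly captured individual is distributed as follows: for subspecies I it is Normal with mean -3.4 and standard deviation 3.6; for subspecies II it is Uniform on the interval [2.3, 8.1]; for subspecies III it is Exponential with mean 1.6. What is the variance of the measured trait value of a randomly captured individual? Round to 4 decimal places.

14.8300

Per component, I: μ=-3.4, E[X²]=24.52; II: μ=5.2, E[X²]=29.8433; III: μ=1.6, E[X²]=5.12.
E[X] = 0.28·-3.4 + 0.21·5.2 + 0.51·1.6 = 0.956.
E[X²] = 0.28·24.52 + 0.21·29.8433 + 0.51·5.12 = 15.7439.
Var(X) = E[X²] − (E[X])² = 15.7439 − 0.913936 = 14.83.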